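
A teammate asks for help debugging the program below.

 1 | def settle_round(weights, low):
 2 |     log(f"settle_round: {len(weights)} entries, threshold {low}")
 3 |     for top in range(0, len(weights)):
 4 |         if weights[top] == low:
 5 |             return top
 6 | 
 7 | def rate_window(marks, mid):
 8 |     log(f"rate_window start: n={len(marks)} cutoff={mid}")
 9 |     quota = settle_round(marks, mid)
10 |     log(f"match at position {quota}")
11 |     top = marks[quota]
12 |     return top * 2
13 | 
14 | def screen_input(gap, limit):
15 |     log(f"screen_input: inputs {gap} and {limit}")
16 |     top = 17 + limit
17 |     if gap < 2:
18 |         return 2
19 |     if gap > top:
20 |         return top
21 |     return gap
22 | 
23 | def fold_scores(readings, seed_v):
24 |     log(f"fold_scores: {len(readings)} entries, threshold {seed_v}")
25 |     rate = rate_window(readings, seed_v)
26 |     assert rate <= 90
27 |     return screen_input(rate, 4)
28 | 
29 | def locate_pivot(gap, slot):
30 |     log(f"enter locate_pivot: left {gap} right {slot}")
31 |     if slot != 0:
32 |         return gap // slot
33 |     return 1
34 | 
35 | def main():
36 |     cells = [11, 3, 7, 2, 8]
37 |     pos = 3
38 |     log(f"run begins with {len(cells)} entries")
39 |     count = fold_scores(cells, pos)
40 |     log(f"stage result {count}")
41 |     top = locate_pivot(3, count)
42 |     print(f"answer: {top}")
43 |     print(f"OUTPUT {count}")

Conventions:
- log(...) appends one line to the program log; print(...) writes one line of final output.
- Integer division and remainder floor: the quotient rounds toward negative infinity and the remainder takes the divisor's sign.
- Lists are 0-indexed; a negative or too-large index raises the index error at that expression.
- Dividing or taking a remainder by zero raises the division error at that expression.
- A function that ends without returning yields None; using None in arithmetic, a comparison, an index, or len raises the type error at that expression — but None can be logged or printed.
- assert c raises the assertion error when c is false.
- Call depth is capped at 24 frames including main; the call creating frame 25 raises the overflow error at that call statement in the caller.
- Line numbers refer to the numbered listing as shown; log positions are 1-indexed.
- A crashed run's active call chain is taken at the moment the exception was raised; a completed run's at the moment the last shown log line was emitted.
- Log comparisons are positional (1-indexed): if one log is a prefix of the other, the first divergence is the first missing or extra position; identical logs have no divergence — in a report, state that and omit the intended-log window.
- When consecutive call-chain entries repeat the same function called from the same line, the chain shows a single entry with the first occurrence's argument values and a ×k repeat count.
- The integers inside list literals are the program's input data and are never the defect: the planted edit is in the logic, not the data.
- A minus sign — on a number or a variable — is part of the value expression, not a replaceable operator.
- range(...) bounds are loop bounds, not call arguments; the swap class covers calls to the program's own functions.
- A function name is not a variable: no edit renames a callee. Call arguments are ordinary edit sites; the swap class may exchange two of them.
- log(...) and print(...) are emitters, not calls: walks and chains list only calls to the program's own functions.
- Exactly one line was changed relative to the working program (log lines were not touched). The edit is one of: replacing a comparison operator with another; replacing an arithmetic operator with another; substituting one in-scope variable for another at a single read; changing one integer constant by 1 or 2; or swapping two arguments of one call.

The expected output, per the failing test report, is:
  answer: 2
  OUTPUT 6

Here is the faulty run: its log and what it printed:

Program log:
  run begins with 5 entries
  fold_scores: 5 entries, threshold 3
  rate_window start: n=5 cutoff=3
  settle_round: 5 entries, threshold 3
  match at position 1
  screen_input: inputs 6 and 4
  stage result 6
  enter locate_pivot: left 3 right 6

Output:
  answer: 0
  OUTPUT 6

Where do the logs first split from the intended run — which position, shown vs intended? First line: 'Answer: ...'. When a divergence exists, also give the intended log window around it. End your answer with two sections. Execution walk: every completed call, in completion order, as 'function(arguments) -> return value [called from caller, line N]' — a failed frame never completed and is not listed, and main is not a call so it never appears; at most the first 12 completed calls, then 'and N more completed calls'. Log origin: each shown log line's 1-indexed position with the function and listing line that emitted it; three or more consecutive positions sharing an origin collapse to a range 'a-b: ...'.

Answer: at position 8 the run shows 'enter locate_pivot: left 3 right 6' where the working version logs 'enter locate_pivot: left 6 right 3'.
Intended log window:
  6: screen_input: inputs 6 and 4
  7: stage result 6
  8: enter locate_pivot: left 6 right 3
Execution walk:
  settle_round([11, 3, 7, 2, 8], 3) -> 1  [called from rate_window, line 9]
  rate_window([11, 3, 7, 2, 8], 3) -> 6  [called from fold_scores, line 25]
  screen_input(6, 4) -> 6  [called from fold_scores, line 27]
  fold_scores([11, 3, 7, 2, 8], 3) -> 6  [called from main, line 39]
  locate_pivot(3, 6) -> 0  [called from main, line 41]
Log line origins:
  1: emitted by main (line 38)
  2: emitted by fold_scores (line 24)
  3: emitted by rate_window (line 8)
  4: emitted by settle_round (line 2)
  5: emitted by rate_window (line 10)
  6: emitted by screen_input (line 15)
  7: emitted by main (line 40)
  8: emitted by locate_pivot (line 30)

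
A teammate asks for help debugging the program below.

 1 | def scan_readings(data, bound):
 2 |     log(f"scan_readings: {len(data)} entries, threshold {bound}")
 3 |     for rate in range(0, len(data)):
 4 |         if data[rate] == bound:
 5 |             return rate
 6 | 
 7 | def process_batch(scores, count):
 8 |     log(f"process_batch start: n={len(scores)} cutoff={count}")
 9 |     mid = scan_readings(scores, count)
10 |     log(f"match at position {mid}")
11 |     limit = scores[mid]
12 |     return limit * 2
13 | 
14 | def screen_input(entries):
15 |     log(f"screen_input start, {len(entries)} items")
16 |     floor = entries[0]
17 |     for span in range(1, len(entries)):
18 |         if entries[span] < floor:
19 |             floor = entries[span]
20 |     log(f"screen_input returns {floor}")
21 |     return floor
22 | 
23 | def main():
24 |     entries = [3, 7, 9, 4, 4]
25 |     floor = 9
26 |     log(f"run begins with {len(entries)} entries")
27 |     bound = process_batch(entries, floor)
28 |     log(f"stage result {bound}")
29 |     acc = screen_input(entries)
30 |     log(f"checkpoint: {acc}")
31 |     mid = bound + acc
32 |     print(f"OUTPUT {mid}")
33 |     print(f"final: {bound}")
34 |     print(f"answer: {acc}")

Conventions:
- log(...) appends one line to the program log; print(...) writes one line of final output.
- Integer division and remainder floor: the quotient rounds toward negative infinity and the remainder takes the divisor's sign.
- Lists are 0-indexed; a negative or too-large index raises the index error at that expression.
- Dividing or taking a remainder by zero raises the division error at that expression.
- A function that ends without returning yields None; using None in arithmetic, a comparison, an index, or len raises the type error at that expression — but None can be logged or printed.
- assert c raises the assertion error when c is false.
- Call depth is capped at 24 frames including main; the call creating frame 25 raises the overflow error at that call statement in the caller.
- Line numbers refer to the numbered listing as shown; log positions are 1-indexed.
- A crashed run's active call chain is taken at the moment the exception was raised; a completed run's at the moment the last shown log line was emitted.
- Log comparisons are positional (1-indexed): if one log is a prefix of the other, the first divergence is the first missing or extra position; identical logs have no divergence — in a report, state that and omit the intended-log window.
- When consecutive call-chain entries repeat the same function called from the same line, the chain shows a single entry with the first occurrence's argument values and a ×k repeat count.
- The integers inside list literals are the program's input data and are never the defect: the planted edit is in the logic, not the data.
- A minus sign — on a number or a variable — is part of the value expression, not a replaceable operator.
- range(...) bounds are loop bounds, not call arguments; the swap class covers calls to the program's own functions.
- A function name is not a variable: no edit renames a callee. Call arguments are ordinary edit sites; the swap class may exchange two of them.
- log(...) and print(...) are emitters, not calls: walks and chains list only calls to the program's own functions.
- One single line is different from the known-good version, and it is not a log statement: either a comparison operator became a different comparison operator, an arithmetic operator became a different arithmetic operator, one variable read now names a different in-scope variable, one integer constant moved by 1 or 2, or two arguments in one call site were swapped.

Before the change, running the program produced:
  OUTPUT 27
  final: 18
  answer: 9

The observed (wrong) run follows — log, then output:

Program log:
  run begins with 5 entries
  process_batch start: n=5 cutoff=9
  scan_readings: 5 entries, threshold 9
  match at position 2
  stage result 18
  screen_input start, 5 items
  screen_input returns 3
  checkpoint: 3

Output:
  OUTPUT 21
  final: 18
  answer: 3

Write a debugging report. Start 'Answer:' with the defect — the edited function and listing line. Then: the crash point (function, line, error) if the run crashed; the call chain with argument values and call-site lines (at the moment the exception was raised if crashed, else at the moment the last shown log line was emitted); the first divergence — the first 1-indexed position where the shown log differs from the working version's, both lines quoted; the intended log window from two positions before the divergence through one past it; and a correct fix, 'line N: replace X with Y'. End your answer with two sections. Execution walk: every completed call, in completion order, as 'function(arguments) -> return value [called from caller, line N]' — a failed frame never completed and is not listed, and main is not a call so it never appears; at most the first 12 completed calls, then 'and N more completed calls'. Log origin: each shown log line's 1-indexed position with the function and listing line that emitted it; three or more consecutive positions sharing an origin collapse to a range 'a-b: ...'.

Answer: the defect is in screen_input at line 18.
Core observation: Everything matches until log position 7, which reads 'screen_input returns 3' in place of 'screen_input returns 9'.
Call chain: main.
First divergence: position 7 — the shown line 'screen_input returns 3' should read 'screen_input returns 9'.
Intended log window:
  5: stage result 18
  6: screen_input start, 5 items
  7: screen_input returns 9
  8: checkpoint: 9
Execution walk:
  scan_readings([3, 7, 9, 4, 4], 9) -> 2  [called from process_batch, line 9]
  process_batch([3, 7, 9, 4, 4], 9) -> 18  [called from main, line 27]
  screen_input([3, 7, 9, 4, 4]) -> 3  [called from main, line 29]
Log origins:
  1: logged in main at line 26
  2: logged in process_batch at line 8
  3: logged in scan_readings at line 2
  4: logged in process_batch at line 10
  5: logged in main at line 28
  6: logged in screen_input at line 15
  7: logged in screen_input at line 20
  8: logged in main at line 30
A correct fix: line 18: replace `<` with `>`.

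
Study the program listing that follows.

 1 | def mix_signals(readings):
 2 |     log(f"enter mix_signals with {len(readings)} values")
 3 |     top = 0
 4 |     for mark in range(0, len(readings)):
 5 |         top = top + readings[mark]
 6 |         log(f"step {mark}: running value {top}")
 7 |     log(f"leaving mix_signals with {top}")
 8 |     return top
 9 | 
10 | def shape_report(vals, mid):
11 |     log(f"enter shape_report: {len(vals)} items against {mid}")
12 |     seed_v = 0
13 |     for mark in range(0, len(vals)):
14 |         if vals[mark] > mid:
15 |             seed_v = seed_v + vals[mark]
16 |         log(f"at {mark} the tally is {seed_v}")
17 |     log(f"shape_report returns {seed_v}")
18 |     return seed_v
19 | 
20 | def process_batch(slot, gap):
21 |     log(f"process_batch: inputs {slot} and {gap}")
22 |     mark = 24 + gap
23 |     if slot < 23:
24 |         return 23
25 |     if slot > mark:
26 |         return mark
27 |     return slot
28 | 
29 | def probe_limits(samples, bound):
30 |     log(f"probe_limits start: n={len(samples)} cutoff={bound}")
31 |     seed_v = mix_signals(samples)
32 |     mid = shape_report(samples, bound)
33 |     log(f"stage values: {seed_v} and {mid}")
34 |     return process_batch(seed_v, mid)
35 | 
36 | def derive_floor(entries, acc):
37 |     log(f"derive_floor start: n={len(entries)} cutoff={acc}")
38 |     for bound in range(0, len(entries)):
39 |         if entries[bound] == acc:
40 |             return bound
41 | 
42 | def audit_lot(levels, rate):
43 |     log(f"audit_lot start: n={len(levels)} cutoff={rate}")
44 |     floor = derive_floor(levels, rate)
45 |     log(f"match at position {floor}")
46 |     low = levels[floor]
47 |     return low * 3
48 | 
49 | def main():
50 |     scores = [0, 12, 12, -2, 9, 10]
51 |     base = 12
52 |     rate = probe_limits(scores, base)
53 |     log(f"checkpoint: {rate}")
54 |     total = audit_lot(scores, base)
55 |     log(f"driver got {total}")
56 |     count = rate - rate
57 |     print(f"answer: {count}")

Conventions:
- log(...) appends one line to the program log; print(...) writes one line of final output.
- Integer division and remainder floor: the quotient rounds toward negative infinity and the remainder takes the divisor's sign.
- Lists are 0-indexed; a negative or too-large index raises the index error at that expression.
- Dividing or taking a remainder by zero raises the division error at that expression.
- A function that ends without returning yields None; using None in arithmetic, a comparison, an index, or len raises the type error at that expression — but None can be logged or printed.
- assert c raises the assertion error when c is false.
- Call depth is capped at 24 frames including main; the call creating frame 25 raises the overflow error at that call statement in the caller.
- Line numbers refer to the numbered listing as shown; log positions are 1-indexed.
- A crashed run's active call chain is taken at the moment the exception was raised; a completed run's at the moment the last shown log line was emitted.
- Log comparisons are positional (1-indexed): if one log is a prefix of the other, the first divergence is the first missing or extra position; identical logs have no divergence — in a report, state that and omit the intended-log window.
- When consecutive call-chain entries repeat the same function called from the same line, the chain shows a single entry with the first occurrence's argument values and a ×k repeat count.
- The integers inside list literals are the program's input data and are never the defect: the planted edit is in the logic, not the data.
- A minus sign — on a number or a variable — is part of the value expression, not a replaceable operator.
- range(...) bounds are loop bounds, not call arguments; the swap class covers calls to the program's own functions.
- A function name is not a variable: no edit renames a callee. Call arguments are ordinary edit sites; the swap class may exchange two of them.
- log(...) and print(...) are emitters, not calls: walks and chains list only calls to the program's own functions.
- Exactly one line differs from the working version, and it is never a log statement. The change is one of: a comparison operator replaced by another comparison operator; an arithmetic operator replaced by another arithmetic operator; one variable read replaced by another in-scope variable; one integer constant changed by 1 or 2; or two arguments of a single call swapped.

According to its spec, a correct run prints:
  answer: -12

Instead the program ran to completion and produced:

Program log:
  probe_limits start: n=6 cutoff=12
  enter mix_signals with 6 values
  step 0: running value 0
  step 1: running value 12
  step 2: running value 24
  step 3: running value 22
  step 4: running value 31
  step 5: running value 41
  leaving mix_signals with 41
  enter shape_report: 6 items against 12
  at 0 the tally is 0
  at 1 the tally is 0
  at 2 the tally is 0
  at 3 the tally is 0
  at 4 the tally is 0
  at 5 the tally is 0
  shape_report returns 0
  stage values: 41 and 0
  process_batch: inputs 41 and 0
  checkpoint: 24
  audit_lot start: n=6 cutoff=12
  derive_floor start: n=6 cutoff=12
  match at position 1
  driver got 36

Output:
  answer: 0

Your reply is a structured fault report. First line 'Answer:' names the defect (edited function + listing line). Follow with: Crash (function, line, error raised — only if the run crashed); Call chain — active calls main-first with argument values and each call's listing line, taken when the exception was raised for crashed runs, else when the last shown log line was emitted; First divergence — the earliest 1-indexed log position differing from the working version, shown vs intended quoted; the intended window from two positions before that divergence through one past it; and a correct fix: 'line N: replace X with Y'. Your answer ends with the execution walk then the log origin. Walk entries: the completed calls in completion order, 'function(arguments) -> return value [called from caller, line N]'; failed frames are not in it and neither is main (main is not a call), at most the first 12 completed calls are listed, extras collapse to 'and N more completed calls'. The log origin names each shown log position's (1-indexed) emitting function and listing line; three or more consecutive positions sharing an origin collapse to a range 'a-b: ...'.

Answer: the defect is in main at line 56.
Core observation: Every logged value matches the working version; the printed result is what differs.
Call chain: main.
First divergence: none (the log streams are identical).
Execution walk:
  mix_signals([0, 12, 12, -2, 9, 10]) -> 41  [called from probe_limits, line 31]
  shape_report([0, 12, 12, -2, 9, 10], 12) -> 0  [called from probe_limits, line 32]
  process_batch(41, 0) -> 24  [called from probe_limits, line 34]
  probe_limits([0, 12, 12, -2, 9, 10], 12) -> 24  [called from main, line 52]
  derive_floor([0, 12, 12, -2, 9, 10], 12) -> 1  [called from audit_lot, line 44]
  audit_lot([0, 12, 12, -2, 9, 10], 12) -> 36  [called from main, line 54]
Log line origins:
  1: emitted by probe_limits (line 30)
  2: emitted by mix_signals (line 2)
  3-8: emitted by mix_signals (line 6)
  9: emitted by mix_signals (line 7)
  10: emitted by shape_report (line 11)
  11-16: emitted by shape_report (line 16)
  17: emitted by shape_report (line 17)
  18: emitted by probe_limits (line 33)
  19: emitted by process_batch (line 21)
  20: emitted by main (line 53)
  21: emitted by audit_lot (line 43)
  22: emitted by derive_floor (line 37)
  23: emitted by audit_lot (line 45)
  24: emitted by main (line 55)
A correct fix: line 56: replace `rate - rate` with `rate - total`.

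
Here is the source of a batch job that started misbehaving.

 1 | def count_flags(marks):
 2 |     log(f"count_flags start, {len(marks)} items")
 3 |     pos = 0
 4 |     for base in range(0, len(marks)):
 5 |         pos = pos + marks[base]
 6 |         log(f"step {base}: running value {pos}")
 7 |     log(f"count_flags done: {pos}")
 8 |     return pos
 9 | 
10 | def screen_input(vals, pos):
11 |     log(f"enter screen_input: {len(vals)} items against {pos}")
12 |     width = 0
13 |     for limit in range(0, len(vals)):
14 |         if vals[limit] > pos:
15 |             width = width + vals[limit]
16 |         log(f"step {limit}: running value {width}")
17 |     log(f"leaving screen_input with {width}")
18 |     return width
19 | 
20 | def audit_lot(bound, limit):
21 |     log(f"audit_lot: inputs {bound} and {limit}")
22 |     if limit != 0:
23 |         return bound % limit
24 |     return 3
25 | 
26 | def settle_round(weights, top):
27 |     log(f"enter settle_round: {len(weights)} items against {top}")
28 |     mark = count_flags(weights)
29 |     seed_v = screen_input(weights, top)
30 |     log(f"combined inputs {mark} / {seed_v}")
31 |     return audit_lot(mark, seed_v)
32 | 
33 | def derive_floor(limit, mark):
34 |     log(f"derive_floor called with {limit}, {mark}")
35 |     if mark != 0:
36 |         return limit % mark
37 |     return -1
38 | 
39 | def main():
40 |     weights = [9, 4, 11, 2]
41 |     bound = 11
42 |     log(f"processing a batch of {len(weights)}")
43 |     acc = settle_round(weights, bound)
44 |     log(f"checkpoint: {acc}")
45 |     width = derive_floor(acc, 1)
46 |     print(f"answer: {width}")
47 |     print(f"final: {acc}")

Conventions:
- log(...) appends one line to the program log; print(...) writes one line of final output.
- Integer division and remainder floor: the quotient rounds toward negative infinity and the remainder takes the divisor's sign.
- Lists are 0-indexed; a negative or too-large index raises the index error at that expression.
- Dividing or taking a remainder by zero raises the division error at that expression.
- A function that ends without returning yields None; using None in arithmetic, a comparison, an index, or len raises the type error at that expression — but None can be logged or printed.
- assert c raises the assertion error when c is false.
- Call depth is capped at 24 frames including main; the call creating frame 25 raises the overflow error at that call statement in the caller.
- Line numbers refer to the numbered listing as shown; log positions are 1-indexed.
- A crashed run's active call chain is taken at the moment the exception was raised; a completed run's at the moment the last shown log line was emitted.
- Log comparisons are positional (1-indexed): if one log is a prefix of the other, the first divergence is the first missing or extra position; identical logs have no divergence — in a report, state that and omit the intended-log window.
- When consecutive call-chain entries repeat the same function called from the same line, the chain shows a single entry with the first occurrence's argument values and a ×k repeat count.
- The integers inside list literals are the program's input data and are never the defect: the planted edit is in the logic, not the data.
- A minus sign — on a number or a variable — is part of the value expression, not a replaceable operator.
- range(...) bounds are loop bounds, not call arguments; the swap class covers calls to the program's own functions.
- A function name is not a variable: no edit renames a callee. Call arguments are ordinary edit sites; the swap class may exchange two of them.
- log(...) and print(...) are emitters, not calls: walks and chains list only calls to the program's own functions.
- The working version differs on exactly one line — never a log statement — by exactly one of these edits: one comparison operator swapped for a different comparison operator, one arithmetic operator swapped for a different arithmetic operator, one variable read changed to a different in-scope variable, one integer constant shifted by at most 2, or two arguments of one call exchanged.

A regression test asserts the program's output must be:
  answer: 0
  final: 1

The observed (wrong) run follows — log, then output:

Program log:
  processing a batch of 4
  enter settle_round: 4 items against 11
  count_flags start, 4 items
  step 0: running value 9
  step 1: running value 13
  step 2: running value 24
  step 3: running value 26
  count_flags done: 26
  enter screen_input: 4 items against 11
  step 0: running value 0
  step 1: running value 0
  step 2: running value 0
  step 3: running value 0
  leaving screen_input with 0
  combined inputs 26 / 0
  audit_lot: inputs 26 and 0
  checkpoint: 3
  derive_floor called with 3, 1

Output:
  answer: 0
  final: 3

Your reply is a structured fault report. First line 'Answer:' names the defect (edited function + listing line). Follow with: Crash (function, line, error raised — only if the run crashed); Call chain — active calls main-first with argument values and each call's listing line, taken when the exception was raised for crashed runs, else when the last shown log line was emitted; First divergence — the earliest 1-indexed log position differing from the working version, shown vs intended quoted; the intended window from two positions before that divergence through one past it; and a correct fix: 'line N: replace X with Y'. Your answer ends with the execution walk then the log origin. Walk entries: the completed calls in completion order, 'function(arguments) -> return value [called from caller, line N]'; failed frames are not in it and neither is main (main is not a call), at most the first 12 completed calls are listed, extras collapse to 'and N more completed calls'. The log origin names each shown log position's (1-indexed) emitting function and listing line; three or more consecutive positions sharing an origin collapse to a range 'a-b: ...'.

Answer: the defect is in audit_lot at line 24.
The tell: At log position 17 the runs split — shown 'checkpoint: 3', but the working version logs 'checkpoint: 1'.
Call chain: main -> derive_floor(3, 1) (called at line 45).
First divergence: position 17; shown 'checkpoint: 3' vs intended 'checkpoint: 1'.
Intended log window:
  15: combined inputs 26 / 0
  16: audit_lot: inputs 26 and 0
  17: checkpoint: 1
  18: derive_floor called with 1, 1
Execution walk:
  count_flags([9, 4, 11, 2]) -> 26  [called from settle_round, line 28]
  screen_input([9, 4, 11, 2], 11) -> 0  [called from settle_round, line 29]
  audit_lot(26, 0) -> 3  [called from settle_round, line 31]
  settle_round([9, 4, 11, 2], 11) -> 3  [called from main, line 43]
  derive_floor(3, 1) -> 0  [called from main, line 45]
Origin of each log line:
  1: emitted by main (line 42)
  2: emitted by settle_round (line 27)
  3: emitted by count_flags (line 2)
  4-7: emitted by count_flags (line 6)
  8: emitted by count_flags (line 7)
  9: emitted by screen_input (line 11)
  10-13: emitted by screen_input (line 16)
  14: emitted by screen_input (line 17)
  15: emitted by settle_round (line 30)
  16: emitted by audit_lot (line 21)
  17: emitted by main (line 44)
  18: emitted by derive_floor (line 34)
A correct fix: line 24: replace `3` with `1`.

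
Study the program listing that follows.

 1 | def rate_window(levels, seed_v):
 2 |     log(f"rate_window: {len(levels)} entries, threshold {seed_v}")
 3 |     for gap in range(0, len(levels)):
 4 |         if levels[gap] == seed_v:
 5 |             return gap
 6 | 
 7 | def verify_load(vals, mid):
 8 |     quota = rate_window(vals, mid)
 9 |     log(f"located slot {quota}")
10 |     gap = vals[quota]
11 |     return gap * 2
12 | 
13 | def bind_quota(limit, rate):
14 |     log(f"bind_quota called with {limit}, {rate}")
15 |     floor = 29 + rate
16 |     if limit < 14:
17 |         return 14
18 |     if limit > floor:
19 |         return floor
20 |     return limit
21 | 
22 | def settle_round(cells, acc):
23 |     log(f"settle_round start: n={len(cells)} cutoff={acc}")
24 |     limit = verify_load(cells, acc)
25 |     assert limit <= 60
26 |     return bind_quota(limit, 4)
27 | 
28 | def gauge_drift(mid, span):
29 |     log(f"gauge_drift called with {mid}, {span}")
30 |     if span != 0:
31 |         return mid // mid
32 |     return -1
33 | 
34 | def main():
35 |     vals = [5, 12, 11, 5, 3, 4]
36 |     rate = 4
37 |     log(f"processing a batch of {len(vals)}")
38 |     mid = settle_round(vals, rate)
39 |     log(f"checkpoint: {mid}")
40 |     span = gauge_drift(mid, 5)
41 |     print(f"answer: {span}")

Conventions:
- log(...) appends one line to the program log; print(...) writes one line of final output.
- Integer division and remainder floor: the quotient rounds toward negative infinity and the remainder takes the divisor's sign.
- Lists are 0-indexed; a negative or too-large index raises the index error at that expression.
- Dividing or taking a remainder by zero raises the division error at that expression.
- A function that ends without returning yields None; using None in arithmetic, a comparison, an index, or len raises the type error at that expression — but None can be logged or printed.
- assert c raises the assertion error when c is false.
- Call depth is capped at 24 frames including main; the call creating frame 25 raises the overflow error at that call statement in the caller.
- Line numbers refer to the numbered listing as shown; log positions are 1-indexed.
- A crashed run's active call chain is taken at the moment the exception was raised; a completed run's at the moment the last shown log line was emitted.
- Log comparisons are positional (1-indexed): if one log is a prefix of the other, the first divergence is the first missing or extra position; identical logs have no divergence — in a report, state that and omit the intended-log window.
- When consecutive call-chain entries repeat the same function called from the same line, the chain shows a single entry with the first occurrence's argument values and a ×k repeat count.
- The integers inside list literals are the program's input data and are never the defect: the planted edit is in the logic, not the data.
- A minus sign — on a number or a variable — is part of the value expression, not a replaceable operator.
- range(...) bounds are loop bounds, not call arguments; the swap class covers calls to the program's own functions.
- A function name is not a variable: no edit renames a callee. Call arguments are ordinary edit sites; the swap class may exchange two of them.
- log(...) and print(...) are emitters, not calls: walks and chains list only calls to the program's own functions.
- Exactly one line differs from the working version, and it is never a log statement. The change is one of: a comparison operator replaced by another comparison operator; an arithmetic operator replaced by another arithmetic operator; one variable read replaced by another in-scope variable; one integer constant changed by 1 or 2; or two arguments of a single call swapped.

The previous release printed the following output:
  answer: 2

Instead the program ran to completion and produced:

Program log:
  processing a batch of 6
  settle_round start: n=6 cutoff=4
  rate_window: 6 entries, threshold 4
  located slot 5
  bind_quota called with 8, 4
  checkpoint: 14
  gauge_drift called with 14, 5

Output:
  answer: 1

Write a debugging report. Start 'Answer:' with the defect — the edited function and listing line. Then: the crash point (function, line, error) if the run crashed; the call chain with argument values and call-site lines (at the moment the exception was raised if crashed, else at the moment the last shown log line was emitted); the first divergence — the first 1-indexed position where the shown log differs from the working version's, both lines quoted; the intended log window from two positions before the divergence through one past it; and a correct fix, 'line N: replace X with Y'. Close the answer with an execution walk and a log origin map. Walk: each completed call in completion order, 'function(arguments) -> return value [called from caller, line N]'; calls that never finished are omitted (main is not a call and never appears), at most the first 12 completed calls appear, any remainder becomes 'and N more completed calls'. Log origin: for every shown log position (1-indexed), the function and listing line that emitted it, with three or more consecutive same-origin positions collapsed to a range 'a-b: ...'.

Answer: the defect is in gauge_drift at line 31.
Core observation: Nothing in the log betrays the bug — only the output does.
Call chain: main -> gauge_drift(14, 5) (called at line 40).
First divergence: none (the log streams are identical).
Execution walk:
  rate_window([5, 12, 11, 5, 3, 4], 4) -> 5  [called from verify_load, line 8]
  verify_load([5, 12, 11, 5, 3, 4], 4) -> 8  [called from settle_round, line 24]
  bind_quota(8, 4) -> 14  [called from settle_round, line 26]
  settle_round([5, 12, 11, 5, 3, 4], 4) -> 14  [called from main, line 38]
  gauge_drift(14, 5) -> 1  [called from main, line 40]
Log line origins:
  1: logged in main at line 37
  2: logged in settle_round at line 23
  3: logged in rate_window at line 2
  4: logged in verify_load at line 9
  5: logged in bind_quota at line 14
  6: logged in main at line 39
  7: logged in gauge_drift at line 29
A correct fix: line 31: replace `mid // mid` with `mid // span`.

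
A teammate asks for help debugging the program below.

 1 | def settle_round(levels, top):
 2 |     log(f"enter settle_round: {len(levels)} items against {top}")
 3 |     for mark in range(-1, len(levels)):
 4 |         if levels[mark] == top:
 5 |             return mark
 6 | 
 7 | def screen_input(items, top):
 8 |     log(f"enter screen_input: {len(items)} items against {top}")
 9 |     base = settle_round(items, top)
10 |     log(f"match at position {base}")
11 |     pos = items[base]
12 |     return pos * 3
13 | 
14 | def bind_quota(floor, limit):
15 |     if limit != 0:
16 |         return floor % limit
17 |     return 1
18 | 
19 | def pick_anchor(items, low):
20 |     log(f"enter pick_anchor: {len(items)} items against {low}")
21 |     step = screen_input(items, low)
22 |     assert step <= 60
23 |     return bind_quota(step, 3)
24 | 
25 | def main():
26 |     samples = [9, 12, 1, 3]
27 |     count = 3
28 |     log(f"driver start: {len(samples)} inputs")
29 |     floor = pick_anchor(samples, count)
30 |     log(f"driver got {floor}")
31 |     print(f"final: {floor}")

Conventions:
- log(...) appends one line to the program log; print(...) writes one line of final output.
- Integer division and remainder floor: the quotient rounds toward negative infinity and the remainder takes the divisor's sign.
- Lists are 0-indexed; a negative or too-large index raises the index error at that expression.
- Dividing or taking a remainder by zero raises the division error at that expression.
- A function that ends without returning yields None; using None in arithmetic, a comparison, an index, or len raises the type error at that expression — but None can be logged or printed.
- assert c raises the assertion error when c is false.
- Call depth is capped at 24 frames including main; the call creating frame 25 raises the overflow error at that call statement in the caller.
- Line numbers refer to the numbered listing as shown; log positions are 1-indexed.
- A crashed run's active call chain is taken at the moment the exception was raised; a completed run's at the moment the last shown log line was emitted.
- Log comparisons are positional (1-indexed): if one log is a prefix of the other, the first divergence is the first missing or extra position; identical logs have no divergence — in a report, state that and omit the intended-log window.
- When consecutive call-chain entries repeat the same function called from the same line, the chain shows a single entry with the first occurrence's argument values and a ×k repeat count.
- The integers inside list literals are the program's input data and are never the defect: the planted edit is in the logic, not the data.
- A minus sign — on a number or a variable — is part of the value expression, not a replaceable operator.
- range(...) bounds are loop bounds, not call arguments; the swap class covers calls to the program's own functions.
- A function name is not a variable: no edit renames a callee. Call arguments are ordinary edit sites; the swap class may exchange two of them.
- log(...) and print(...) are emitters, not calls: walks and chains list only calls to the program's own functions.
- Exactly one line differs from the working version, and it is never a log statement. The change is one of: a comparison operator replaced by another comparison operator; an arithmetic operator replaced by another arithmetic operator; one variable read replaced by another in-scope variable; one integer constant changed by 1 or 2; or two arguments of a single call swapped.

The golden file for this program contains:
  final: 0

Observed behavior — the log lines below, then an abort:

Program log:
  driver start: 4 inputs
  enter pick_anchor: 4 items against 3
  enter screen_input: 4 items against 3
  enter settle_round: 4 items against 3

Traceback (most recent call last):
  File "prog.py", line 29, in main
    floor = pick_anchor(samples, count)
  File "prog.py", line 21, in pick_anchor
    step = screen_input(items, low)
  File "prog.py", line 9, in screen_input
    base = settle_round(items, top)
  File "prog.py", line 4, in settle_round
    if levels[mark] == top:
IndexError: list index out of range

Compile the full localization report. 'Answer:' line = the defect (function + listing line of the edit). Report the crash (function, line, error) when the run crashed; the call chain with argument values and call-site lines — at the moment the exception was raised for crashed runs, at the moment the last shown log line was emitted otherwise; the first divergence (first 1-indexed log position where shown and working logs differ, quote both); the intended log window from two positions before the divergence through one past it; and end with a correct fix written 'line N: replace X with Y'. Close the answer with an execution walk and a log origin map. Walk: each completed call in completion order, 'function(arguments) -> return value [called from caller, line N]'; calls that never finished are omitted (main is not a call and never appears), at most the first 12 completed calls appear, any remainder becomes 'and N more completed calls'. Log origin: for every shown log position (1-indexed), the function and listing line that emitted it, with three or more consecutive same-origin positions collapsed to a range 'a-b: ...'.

Answer: the defect is in settle_round at line 3.
The tell: A complete run would log 'match at position 3' next, but this one stopped at 4 lines.
Crash: settle_round, line 4, IndexError.
Call chain: main -> pick_anchor([9, 12, 1, 3], 3) (called at line 29) -> screen_input([9, 12, 1, 3], 3) (called at line 21) -> settle_round([9, 12, 1, 3], 3) (called at line 9).
First divergence: position 5; the shown log stops at 4 lines while the working version next logs 'match at position 3'.
Intended log window:
  3: enter screen_input: 4 items against 3
  4: enter settle_round: 4 items against 3
  5: match at position 3
  6: driver got 0
Execution walk:
  (no call completed)
Log origin:
  1 — main, line 28
  2 — pick_anchor, line 20
  3 — screen_input, line 8
  4 — settle_round, line 2
A correct fix: line 3: replace `-1` with `0`.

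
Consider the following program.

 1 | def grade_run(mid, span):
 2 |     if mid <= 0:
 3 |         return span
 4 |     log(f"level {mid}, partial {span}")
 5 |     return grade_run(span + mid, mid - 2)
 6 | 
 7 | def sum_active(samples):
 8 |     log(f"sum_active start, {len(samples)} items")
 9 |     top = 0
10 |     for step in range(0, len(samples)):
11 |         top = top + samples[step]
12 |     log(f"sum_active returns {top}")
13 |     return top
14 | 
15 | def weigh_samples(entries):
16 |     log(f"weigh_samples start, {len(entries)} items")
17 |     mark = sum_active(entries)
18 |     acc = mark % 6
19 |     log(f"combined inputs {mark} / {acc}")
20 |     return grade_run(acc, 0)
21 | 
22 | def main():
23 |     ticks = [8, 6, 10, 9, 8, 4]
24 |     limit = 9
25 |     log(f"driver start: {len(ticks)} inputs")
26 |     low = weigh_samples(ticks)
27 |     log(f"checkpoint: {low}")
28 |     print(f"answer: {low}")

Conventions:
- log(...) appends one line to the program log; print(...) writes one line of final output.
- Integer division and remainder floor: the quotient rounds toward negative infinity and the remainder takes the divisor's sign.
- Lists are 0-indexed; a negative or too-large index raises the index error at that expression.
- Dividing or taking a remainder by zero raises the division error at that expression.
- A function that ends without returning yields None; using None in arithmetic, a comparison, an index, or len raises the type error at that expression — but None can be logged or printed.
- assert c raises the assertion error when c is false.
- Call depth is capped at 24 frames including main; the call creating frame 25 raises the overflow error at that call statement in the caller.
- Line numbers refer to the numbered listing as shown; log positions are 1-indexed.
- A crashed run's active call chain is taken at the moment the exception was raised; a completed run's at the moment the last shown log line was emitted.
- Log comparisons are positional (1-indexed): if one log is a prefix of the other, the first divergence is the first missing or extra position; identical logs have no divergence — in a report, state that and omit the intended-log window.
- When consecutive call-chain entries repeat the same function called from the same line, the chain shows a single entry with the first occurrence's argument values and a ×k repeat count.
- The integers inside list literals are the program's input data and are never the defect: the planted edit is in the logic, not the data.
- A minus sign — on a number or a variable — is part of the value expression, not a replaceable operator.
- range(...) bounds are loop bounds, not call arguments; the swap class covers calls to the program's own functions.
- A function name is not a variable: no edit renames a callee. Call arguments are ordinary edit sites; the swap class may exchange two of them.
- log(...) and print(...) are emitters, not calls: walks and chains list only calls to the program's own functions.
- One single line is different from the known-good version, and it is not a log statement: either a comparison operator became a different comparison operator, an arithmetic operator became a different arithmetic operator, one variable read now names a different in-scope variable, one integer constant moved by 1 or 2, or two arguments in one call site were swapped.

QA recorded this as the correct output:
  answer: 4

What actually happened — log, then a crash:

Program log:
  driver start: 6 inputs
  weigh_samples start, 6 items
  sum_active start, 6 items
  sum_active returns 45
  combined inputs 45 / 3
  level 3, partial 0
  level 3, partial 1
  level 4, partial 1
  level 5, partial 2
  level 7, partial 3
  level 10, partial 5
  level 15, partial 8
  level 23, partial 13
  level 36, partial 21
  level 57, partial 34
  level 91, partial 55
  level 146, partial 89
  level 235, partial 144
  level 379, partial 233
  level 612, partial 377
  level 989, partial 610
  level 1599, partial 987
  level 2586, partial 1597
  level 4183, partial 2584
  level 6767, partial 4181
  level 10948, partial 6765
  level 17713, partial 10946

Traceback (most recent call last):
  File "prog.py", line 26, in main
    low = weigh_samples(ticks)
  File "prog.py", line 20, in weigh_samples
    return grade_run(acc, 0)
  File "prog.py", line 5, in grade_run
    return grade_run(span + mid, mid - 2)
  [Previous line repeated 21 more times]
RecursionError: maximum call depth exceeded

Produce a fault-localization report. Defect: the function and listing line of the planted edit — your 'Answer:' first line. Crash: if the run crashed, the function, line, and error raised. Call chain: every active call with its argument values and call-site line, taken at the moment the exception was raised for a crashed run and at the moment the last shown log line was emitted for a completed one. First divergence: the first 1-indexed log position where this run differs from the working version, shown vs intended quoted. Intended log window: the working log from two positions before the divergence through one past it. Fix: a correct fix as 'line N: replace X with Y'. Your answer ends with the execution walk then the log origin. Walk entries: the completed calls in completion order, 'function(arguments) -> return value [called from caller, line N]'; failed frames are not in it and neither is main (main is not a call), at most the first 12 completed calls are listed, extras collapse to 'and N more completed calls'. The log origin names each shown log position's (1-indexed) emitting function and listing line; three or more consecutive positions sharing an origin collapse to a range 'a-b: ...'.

Answer: the defect is in grade_run at line 5.
Key observation: Log line 7 is where behavior first shows: 'level 3, partial 1' appears instead of 'level 1, partial 3'.
Crash: grade_run, line 5, RecursionError.
Call chain: main -> weigh_samples([8, 6, 10, 9, 8, 4]) (called at line 26) -> grade_run(3, 0) (called at line 20) -> grade_run(3, 1) (called at line 5) ×21.
First divergence: at position 7 the run shows 'level 3, partial 1' where the working version logs 'level 1, partial 3'.
Intended log window:
  5: combined inputs 45 / 3
  6: level 3, partial 0
  7: level 1, partial 3
  8: checkpoint: 4
Execution walk:
  sum_active([8, 6, 10, 9, 8, 4]) -> 45  [called from weigh_samples, line 17]
Log line origins:
  1 — main, line 25
  2 — weigh_samples, line 16
  3 — sum_active, line 8
  4 — sum_active, line 12
  5 — weigh_samples, line 19
  6-27 — grade_run, line 4
A correct fix: line 5: replace `grade_run(span + mid, mid - 2)` with `grade_run(mid - 2, span + mid)`.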